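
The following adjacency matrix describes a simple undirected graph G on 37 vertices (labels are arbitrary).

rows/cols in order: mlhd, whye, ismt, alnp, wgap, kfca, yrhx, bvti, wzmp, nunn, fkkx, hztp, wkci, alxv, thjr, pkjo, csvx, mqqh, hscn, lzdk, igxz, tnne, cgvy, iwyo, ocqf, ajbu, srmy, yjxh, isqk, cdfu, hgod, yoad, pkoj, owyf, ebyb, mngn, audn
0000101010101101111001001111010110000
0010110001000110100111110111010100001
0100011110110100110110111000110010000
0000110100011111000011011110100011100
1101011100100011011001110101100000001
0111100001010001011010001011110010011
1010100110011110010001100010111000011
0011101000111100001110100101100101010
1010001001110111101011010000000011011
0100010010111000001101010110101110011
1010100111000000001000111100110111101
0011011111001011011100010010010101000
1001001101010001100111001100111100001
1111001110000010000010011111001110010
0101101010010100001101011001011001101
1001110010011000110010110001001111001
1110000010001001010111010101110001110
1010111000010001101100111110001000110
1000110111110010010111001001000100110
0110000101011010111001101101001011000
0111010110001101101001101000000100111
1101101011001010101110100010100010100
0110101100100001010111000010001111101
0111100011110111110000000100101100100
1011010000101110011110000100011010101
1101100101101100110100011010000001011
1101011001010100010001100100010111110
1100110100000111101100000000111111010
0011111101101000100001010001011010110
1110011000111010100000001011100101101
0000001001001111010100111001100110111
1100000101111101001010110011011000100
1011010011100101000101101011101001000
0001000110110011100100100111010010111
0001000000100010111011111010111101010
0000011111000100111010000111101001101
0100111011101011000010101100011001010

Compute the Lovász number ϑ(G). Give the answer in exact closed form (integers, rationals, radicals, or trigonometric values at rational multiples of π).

sqrt(37)

N(lzdk) = {whye, ismt, bvti, nunn, hztp, wkci, thjr, csvx, mqqh, hscn, tnne, cgvy, ocqf, ajbu, yjxh, hgod, pkoj, owyf}, |N(lzdk)| = 18.
deg(alnp) = 18; N(alnp) = {wgap, kfca, bvti, hztp, wkci, alxv, thjr, pkjo, igxz, tnne, iwyo, ocqf, ajbu, srmy, isqk, pkoj, owyf, ebyb}.
N(hztp) = {ismt, alnp, kfca, yrhx, bvti, wzmp, nunn, wkci, thjr, pkjo, mqqh, hscn, lzdk, iwyo, srmy, cdfu, yoad, owyf}, |N(hztp)| = 18.
Vertex owyf has 18 neighbors: alnp, bvti, wzmp, fkkx, hztp, thjr, pkjo, csvx, lzdk, cgvy, ajbu, srmy, yjxh, cdfu, pkoj, ebyb, mngn, audn.
18-regular, N=37; SR(37,18,8,9) — a Paley graph.
A has 3 distinct eigenvalues ≈ [18.0, 2.54138, -3.54138].
With N=37: ϑ(G) = 37·(-(-sqrt(37)/2 - 1/2))/(18−(-sqrt(37)/2 - 1/2)) = sqrt(37).
Numerically 6.08276253.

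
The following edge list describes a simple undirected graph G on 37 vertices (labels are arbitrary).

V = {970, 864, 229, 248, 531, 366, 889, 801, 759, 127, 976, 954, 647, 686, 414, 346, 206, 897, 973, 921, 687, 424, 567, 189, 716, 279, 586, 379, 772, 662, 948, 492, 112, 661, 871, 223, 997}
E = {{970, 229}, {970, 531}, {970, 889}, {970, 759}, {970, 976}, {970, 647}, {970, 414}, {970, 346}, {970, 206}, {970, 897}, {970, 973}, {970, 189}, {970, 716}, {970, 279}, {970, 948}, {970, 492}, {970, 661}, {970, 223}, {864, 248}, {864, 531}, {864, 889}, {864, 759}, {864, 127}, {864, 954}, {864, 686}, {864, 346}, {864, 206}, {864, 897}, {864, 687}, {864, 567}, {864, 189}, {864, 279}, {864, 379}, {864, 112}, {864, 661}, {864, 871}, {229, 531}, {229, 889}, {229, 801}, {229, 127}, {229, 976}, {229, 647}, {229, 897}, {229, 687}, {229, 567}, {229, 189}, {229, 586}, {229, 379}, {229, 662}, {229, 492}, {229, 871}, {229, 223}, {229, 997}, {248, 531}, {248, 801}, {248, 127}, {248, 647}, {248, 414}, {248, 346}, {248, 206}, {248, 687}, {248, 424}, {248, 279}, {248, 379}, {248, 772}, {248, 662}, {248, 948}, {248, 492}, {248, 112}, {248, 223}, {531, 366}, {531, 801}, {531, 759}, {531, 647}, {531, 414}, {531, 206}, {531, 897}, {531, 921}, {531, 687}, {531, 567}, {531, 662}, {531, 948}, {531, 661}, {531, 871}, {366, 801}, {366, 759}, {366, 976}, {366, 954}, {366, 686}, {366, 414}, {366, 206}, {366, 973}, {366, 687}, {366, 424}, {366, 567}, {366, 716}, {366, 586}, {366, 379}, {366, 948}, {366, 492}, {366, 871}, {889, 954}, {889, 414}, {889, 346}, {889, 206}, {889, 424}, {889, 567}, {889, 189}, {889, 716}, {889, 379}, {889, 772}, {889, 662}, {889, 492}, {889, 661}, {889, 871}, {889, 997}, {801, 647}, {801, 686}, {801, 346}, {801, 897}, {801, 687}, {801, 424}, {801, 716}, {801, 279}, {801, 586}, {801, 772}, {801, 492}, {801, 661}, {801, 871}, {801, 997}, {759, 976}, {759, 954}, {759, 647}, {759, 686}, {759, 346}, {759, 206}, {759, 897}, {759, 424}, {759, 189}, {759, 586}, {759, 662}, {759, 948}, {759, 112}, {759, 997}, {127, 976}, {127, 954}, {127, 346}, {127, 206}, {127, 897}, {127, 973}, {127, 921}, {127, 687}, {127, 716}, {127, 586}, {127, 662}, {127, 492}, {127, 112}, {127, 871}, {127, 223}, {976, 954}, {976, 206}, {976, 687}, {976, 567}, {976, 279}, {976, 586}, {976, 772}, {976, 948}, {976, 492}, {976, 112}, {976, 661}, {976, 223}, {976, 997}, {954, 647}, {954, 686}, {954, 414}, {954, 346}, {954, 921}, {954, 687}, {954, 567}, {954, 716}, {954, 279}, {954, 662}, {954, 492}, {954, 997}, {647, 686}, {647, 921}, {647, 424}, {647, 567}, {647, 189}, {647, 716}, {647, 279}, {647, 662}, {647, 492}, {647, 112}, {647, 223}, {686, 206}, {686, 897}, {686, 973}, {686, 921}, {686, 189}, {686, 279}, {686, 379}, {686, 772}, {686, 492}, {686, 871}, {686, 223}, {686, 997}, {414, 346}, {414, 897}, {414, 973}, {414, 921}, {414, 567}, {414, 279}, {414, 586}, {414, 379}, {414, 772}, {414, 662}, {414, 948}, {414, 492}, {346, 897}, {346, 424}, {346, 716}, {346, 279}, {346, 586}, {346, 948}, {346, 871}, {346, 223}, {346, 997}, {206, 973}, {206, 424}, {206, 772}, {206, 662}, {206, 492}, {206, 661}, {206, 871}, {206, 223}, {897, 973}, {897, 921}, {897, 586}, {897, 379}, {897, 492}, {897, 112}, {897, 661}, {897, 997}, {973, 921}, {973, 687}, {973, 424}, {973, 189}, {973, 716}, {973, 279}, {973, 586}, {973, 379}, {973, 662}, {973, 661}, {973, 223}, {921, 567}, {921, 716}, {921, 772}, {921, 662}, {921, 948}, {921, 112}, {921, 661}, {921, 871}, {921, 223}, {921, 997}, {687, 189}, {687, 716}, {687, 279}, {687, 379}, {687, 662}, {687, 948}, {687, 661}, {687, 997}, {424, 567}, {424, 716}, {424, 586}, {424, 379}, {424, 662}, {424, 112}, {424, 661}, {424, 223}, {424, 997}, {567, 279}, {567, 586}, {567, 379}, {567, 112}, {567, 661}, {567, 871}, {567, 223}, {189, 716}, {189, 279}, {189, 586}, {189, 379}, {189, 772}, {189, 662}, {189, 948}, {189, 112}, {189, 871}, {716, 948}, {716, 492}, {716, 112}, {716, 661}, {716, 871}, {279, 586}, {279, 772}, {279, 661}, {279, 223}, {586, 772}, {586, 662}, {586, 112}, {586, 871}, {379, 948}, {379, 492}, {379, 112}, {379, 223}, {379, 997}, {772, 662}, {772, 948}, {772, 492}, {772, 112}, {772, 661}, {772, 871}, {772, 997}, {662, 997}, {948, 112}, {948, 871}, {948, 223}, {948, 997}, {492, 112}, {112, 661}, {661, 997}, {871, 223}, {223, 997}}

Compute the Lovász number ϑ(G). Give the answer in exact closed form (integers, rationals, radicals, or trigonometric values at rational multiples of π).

sqrt(37)

Vertex 889 has 18 neighbors: 970, 864, 229, 954, 414, 346, 206, 424, 567, 189, 716, 379, 772, 662, 492, 661, 871, 997.
deg(759) = 18; N(759) = {970, 864, 531, 366, 976, 954, 647, 686, 346, 206, 897, 424, 189, 586, 662, 948, 112, 997}.
deg(379) = 18; N(379) = {864, 229, 248, 366, 889, 686, 414, 897, 973, 687, 424, 567, 189, 948, 492, 112, 223, 997}.
Vertex 531 has 18 neighbors: 970, 864, 229, 248, 366, 801, 759, 647, 414, 206, 897, 921, 687, 567, 662, 948, 661, 871.
18-regular, N=37; Paley(37): SR with (k,λ,μ)=(18,8,9).
spec(A) ≈ [18.0, 2.541381, -3.541381] (distinct, 6 d.p.).
Lovász (edge-transitive): ϑ = −37·(-sqrt(37)/2 - 1/2)/((18)−(-sqrt(37)/2 - 1/2)) = sqrt(37).
≈ 6.08276253 (to 8 d.p.).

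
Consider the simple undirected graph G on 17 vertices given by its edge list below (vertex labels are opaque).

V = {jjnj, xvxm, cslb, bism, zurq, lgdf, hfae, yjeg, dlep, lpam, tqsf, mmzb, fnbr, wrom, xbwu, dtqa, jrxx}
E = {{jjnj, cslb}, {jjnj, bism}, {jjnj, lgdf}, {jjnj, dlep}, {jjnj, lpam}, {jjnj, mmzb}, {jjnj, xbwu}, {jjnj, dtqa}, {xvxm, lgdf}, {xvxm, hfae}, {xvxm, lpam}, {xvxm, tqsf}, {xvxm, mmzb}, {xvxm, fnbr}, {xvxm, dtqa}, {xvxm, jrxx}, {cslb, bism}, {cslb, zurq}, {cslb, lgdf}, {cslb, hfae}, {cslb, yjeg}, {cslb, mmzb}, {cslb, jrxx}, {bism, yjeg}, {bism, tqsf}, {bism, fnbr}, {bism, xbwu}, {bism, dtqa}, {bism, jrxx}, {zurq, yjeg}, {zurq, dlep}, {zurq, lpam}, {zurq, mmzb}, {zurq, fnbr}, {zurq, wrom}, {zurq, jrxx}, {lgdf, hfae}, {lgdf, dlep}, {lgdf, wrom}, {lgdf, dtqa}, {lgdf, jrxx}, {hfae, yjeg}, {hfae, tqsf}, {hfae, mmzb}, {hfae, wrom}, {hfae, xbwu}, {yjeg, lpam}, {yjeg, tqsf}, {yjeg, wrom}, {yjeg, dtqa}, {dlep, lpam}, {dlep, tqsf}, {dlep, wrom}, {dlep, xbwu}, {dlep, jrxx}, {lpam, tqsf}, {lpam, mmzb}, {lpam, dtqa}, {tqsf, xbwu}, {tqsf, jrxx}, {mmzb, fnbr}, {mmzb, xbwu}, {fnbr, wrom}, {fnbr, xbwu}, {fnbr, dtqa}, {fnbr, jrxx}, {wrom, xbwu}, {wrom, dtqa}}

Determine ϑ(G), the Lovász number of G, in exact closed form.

Vertex lpam has 8 neighbors: jjnj, xvxm, zurq, yjeg, dlep, tqsf, mmzb, dtqa.
N(mmzb) = {jjnj, xvxm, cslb, zurq, hfae, lpam, fnbr, xbwu}, |N(mmzb)| = 8.
N(fnbr) = {xvxm, bism, zurq, mmzb, wrom, xbwu, dtqa, jrxx}, |N(fnbr)| = 8.
Vertex lgdf has 8 neighbors: jjnj, xvxm, cslb, hfae, dlep, wrom, dtqa, jrxx.
17-vertex 8-regular graph: Paley(17): SR with (k,λ,μ)=(8,3,4).
A has 3 distinct eigenvalues ≈ [8.0, 1.562, -2.562].
Lovász (edge-transitive): ϑ = −17·(-sqrt(17)/2 - 1/2)/((8)−(-sqrt(17)/2 - 1/2)) = sqrt(17).
Numerically 4.12310563.

sqrt(17)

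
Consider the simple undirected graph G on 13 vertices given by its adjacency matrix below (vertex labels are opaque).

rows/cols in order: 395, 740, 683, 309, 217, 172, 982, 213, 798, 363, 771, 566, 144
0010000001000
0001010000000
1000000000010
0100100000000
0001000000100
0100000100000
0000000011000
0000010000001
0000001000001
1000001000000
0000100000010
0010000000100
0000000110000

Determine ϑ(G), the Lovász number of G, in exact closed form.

Vertex 771 has 2 neighbors: 217, 566.
Vertex 740 has 2 neighbors: 309, 172.
Vertex 683 has 2 neighbors: 395, 566.
N(309) = {740, 217}, |N(309)| = 2.
deg(v) = 2 for all v (|V|=13); a single 13-cycle (edge-transitive).
The 7 distinct eigenvalues: [2.0, 1.770912, 1.136129, 0.241073, -0.70921, -1.497021, -1.941884].
With N=13: ϑ(G) = 13·(-(-1)*2*cos(pi/13))/(2−(-2*cos(pi/13))) = 13*cos(pi/13)/(cos(pi/13) + 1).
Numerically 6.4042.
Lovász sandwich 6 ≤ 13*cos(pi/13)/(cos(pi/13) + 1) ≤ 7: both strict.

13*cos(pi/13)/(cos(pi/13) + 1)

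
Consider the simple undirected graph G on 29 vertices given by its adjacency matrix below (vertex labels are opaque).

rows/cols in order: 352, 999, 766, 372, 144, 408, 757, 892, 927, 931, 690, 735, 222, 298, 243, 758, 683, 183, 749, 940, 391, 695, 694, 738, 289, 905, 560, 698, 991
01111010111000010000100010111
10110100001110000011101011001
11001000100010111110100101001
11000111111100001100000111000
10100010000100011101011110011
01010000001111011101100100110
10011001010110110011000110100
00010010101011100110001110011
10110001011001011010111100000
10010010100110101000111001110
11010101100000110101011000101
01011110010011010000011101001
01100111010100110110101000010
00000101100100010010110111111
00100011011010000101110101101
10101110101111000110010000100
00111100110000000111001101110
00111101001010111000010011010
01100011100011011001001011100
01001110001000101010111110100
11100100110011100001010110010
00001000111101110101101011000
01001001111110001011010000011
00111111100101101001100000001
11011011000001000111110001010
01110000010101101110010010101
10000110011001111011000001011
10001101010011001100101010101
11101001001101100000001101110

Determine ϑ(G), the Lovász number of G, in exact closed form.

N(222) = {999, 766, 408, 757, 892, 931, 735, 243, 758, 183, 749, 391, 694, 698}, |N(222)| = 14.
N(352) = {999, 766, 372, 144, 757, 927, 931, 690, 758, 391, 289, 560, 698, 991}, |N(352)| = 14.
N(931) = {352, 372, 757, 927, 735, 222, 243, 683, 391, 695, 694, 905, 560, 698}, |N(931)| = 14.
Vertex 757 has 14 neighbors: 352, 372, 144, 892, 931, 735, 222, 243, 758, 749, 940, 738, 289, 560.
G on 29 vertices is 14-regular; Paley(29): SR with (k,λ,μ)=(14,6,7).
The 3 distinct eigenvalues: [14.0, 2.193, -3.193].
Lovász (edge-transitive): ϑ = −29·(-sqrt(29)/2 - 1/2)/((14)−(-sqrt(29)/2 - 1/2)) = sqrt(29).
ϑ(G) ≈ 5.385165.

sqrt(29)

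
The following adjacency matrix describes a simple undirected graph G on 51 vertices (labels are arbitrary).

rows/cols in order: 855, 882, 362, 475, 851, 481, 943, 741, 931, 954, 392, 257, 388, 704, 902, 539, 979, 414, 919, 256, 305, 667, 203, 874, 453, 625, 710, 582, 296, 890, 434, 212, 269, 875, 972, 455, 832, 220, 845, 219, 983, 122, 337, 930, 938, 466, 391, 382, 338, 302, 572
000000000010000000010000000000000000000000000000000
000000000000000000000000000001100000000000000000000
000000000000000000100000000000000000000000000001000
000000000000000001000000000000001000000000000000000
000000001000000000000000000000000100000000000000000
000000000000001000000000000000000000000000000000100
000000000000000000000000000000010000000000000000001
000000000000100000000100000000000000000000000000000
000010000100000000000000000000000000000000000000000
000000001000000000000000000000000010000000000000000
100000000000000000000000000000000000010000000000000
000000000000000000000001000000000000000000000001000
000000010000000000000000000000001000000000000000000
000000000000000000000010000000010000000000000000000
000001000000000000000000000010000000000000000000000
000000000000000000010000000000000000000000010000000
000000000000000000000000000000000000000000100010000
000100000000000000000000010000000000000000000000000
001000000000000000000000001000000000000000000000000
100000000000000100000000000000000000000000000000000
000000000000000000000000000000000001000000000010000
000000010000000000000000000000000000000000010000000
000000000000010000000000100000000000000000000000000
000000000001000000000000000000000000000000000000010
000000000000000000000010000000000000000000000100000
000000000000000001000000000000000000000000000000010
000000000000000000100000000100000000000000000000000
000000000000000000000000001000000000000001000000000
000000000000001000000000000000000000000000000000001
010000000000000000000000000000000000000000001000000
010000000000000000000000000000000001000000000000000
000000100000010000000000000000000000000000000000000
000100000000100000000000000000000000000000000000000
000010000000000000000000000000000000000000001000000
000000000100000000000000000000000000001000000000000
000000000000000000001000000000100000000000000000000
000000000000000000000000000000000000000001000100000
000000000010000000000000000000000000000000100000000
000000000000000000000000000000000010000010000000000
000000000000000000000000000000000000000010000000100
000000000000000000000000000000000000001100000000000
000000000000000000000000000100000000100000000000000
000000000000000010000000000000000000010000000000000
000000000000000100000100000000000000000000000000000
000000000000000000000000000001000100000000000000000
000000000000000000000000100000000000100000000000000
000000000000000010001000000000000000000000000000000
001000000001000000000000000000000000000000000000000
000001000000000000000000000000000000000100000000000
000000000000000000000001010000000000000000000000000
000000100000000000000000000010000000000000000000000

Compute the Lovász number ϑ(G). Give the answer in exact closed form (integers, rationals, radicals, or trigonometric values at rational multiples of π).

deg(931) = 2; N(931) = {851, 954}.
N(220) = {392, 337}, |N(220)| = 2.
N(902) = {481, 296}, |N(902)| = 2.
Vertex 845 has 2 neighbors: 972, 983.
deg(v) = 2 for all v (|V|=51); the odd cycle C_{51}.
spec(A) ≈ [2.0, 1.985, 1.94, 1.865, 1.762, 1.632, 1.478, 1.301, 1.105, 0.891, 0.665, 0.428, 0.185, -0.062, -0.307, -0.547, -0.78, -1.0, -1.205, -1.392, -1.558, -1.7, -1.817, -1.906, -1.966, -1.996] (distinct, 3 d.p.).
Lovász: ϑ = −51(-2*cos(pi/51))/(2+-(-1)*2*cos(pi/51)) = 51*cos(pi/51)/(cos(pi/51) + 1).
≈ 25.47579449 (to 8 d.p.).
25 ≤ 51*cos(pi/51)/(cos(pi/51) + 1) ≤ 26: both strict.

51*cos(pi/51)/(cos(pi/51) + 1)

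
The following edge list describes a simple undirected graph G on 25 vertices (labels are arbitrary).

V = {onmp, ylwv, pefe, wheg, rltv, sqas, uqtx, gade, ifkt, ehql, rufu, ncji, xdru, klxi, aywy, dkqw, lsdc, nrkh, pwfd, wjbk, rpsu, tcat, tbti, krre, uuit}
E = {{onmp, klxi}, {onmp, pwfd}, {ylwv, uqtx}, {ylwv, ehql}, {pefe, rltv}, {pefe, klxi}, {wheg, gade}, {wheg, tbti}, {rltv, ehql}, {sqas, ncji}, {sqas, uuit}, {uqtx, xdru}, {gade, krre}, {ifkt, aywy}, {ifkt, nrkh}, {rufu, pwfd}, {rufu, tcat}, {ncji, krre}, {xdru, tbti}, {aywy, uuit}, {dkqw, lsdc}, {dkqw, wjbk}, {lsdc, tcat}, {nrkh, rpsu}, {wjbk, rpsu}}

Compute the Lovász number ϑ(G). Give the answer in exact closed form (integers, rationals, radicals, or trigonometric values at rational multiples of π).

25*cos(pi/25)/(cos(pi/25) + 1)

deg(ylwv) = 2; N(ylwv) = {uqtx, ehql}.
Vertex nrkh has 2 neighbors: ifkt, rpsu.
Vertex wheg has 2 neighbors: gade, tbti.
deg(klxi) = 2; N(klxi) = {onmp, pefe}.
G on 25 vertices is 2-regular; a single 25-cycle (edge-transitive).
The 13 distinct eigenvalues: [2.0, 1.93717, 1.75261, 1.45794, 1.07165, 0.61803, 0.12558, -0.37476, -0.85156, -1.27485, -1.61803, -1.85955, -1.98423].
ϑ = −N·λ_min/(λ_max−λ_min) = −25·(-2*cos(pi/25))/(2−(-2*cos(pi/25))) = 25*cos(pi/25)/(cos(pi/25) + 1).
≈ 12.450522 (to 6 d.p.).
12 ≤ 25*cos(pi/25)/(cos(pi/25) + 1) ≤ 13: both strict.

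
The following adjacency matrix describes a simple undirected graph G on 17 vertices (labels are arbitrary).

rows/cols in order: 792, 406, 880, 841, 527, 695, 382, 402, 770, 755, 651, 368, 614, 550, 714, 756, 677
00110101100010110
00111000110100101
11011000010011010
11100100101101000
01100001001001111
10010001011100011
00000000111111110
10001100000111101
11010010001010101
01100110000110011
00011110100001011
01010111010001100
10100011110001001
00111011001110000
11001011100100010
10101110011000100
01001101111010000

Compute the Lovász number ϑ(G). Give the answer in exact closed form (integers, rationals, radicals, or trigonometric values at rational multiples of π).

N(695) = {792, 841, 402, 755, 651, 368, 756, 677}, |N(695)| = 8.
Vertex 714 has 8 neighbors: 792, 406, 527, 382, 402, 770, 368, 756.
N(880) = {792, 406, 841, 527, 755, 614, 550, 756}, |N(880)| = 8.
Vertex 755 has 8 neighbors: 406, 880, 695, 382, 368, 614, 756, 677.
Regular of degree 8 on 17 vertices: Paley(17): SR with (k,λ,μ)=(8,3,4).
A has 3 distinct eigenvalues ≈ [8.0, 1.562, -2.562].
Lovász: ϑ = −17(-sqrt(17)/2 - 1/2)/(8+-(-sqrt(17)/2 - 1/2)) = sqrt(17).
Numerically 4.123106.

sqrt(17)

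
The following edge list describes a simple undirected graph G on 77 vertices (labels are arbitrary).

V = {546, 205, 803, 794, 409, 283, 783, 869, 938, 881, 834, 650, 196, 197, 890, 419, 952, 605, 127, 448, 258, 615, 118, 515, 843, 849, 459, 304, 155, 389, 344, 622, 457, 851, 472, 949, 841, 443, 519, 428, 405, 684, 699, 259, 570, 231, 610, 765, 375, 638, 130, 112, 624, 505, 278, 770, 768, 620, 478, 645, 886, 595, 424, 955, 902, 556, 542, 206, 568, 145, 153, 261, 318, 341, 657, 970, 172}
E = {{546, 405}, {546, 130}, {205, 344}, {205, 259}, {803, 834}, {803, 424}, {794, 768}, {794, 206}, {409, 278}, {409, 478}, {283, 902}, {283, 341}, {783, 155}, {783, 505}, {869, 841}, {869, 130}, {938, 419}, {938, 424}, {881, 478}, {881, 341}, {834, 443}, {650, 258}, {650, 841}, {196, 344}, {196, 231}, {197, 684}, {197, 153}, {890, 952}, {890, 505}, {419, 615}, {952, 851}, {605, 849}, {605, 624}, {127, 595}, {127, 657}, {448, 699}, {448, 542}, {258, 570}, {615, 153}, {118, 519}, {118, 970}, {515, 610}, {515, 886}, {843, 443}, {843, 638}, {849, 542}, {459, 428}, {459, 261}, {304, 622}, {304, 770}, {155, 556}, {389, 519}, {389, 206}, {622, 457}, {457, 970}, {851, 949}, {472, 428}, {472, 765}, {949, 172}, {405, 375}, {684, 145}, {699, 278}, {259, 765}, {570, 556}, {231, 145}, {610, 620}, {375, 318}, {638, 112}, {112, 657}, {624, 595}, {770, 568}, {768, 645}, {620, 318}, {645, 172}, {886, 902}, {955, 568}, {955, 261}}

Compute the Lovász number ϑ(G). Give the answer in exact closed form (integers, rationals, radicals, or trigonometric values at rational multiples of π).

deg(841) = 2; N(841) = {869, 650}.
deg(206) = 2; N(206) = {794, 389}.
deg(605) = 2; N(605) = {849, 624}.
Vertex 645 has 2 neighbors: 768, 172.
2-regular, N=77; the odd cycle C_{77}.
Distinct eigenvalues (to 3 d.p.): [2.0, 1.993, 1.973, 1.94, 1.894, 1.836, 1.765, 1.683, 1.589, 1.484, 1.37, 1.247, 1.115, 0.976, 0.831, 0.68, 0.524, 0.365, 0.204, 0.041, -0.122, -0.285, -0.445, -0.602, -0.756, -0.904, -1.047, -1.182, -1.31, -1.429, -1.538, -1.637, -1.725, -1.802, -1.867, -1.919, -1.959, -1.985, -1.998].
With N=77: ϑ(G) = 77·(-(-1)*2*cos(pi/77))/(2−(-2*cos(pi/77))) = 77*cos(pi/77)/(cos(pi/77) + 1).
Numerically 38.483973.
Sandwich: α(G)=38 ≤ ϑ(G)=77*cos(pi/77)/(cos(pi/77) + 1) ≤ χ(Ḡ)=39 (both strict).

77*cos(pi/77)/(cos(pi/77) + 1)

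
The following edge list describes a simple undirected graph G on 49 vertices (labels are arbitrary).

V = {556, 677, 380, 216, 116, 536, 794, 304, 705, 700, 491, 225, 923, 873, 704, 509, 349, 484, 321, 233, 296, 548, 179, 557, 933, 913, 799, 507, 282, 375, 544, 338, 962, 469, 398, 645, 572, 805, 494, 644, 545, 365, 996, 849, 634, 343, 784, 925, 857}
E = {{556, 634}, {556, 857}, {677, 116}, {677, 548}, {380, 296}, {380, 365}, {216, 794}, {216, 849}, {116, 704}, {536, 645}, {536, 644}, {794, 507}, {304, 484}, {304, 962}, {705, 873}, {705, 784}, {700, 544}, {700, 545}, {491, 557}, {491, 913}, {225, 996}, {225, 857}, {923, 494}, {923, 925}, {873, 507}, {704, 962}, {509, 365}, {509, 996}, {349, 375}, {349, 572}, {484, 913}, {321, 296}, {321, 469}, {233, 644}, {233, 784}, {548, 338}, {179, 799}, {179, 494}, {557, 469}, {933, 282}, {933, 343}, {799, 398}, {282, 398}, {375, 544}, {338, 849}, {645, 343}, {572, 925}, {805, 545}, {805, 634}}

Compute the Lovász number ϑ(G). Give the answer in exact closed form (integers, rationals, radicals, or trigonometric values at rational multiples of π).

deg(507) = 2; N(507) = {794, 873}.
Vertex 544 has 2 neighbors: 700, 375.
Vertex 645 has 2 neighbors: 536, 343.
Vertex 233 has 2 neighbors: 644, 784.
Every vertex has degree 2 (N=49); this is C_{49}, the 49-cycle.
Distinct eigenvalues (to 3 d.p.): [2.0, 1.984, 1.935, 1.854, 1.743, 1.603, 1.437, 1.247, 1.037, 0.81, 0.569, 0.319, 0.064, -0.192, -0.445, -0.691, -0.925, -1.144, -1.345, -1.523, -1.676, -1.802, -1.898, -1.963, -1.996].
With N=49: ϑ(G) = 49·(-(-1)*2*cos(pi/49))/(2−(-2*cos(pi/49))) = 49*cos(pi/49)/(cos(pi/49) + 1).
ϑ(G) ≈ 24.4748.
Check 24 ≤ 49*cos(pi/49)/(cos(pi/49) + 1) ≤ 25: both strict.

49*cos(pi/49)/(cos(pi/49) + 1)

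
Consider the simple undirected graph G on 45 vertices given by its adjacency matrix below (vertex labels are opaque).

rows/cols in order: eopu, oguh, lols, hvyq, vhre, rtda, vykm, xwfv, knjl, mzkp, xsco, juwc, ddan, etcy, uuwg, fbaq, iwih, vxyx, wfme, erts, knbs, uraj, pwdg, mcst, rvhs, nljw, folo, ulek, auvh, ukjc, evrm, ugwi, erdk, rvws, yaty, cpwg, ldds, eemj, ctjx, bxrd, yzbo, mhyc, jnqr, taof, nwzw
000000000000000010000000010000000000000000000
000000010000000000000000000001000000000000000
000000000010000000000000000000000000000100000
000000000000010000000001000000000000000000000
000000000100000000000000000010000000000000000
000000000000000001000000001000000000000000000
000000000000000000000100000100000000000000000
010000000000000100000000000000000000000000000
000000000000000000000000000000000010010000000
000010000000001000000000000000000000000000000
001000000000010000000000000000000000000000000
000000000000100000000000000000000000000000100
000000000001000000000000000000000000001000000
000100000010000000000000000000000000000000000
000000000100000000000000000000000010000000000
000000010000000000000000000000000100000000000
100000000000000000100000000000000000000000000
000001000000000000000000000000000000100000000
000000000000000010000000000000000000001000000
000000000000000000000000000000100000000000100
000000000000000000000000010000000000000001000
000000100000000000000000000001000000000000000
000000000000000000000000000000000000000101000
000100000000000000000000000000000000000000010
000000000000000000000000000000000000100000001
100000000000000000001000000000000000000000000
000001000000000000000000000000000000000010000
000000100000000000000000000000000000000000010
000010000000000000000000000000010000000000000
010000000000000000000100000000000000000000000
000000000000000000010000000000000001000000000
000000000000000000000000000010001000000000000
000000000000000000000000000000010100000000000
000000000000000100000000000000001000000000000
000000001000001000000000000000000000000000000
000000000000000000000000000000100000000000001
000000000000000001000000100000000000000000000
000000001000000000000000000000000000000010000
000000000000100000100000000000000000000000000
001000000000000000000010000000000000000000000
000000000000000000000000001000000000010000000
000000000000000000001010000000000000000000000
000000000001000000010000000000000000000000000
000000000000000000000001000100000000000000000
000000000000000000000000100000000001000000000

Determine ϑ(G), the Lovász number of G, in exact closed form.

deg(erdk) = 2; N(erdk) = {ugwi, rvws}.
N(rvhs) = {ldds, nwzw}, |N(rvhs)| = 2.
deg(ulek) = 2; N(ulek) = {vykm, taof}.
Vertex bxrd has 2 neighbors: lols, pwdg.
deg(v) = 2 for all v (|V|=45); the odd cycle C_{45}.
Distinct eigenvalues (to 6 d.p.): [2.0, 1.980536, 1.922523, 1.827091, 1.696096, 1.532089, 1.338261, 1.118386, 0.876742, 0.618034, 0.347296, 0.069799, -0.209057, -0.483844, -0.749213, -1.0, -1.231323, -1.43868, -1.618034, -1.765895, -1.879385, -1.956295, -1.995128].
λ_max=2, λ_min=-2*cos(pi/45); ϑ = −45·λ_min/(λ_max−λ_min) = 45*cos(pi/45)/(cos(pi/45) + 1).
= 22.472562147… (decimal).
α=22, χ(Ḡ)=23; ϑ=45*cos(pi/45)/(cos(pi/45) + 1) lies between (both strict).

45*cos(pi/45)/(cos(pi/45) + 1)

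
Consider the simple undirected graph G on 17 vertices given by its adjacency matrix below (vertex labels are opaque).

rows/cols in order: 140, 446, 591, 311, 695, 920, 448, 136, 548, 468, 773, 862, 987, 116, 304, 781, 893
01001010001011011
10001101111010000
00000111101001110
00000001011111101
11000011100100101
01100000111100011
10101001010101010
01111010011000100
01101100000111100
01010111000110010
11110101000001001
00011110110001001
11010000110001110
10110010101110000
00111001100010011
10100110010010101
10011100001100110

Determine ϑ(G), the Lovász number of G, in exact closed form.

sqrt(17)

Vertex 548 has 8 neighbors: 446, 591, 695, 920, 862, 987, 116, 304.
deg(920) = 8; N(920) = {446, 591, 548, 468, 773, 862, 781, 893}.
Vertex 304 has 8 neighbors: 591, 311, 695, 136, 548, 987, 781, 893.
Vertex 987 has 8 neighbors: 140, 446, 311, 548, 468, 116, 304, 781.
deg(v) = 8 for all v (|V|=17); strongly regular (17,8,3,4).
The 3 distinct eigenvalues: [8.0, 1.56155, -2.56155].
Lovász: ϑ = −17(-sqrt(17)/2 - 1/2)/(8+-(-sqrt(17)/2 - 1/2)) = sqrt(17).
= 4.123106… (decimal).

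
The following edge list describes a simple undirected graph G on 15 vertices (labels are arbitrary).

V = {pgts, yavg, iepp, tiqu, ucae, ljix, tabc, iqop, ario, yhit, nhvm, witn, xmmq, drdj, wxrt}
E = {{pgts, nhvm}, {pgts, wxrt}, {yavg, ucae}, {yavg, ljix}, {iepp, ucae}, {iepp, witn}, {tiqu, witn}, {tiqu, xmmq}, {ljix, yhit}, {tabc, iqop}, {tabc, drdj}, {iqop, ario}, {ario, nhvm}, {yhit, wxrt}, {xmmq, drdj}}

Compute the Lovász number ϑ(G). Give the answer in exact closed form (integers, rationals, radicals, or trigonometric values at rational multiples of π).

deg(yavg) = 2; N(yavg) = {ucae, ljix}.
Vertex ljix has 2 neighbors: yavg, yhit.
N(tabc) = {iqop, drdj}, |N(tabc)| = 2.
Vertex iqop has 2 neighbors: tabc, ario.
Every vertex has degree 2 (N=15); this is C_{15}, the 15-cycle.
Distinct eigenvalues (to 3 d.p.): [2.0, 1.827, 1.338, 0.618, -0.209, -1.0, -1.618, -1.956].
Lovász (edge-transitive): ϑ = −15·(-2*cos(pi/15))/((2)−(-2*cos(pi/15))) = 15*cos(pi/15)/(cos(pi/15) + 1).
≈ 7.417148 (to 6 d.p.).
Sandwich: α(G)=7 ≤ ϑ(G)=15*cos(pi/15)/(cos(pi/15) + 1) ≤ χ(Ḡ)=8 (both strict).

15*cos(pi/15)/(cos(pi/15) + 1)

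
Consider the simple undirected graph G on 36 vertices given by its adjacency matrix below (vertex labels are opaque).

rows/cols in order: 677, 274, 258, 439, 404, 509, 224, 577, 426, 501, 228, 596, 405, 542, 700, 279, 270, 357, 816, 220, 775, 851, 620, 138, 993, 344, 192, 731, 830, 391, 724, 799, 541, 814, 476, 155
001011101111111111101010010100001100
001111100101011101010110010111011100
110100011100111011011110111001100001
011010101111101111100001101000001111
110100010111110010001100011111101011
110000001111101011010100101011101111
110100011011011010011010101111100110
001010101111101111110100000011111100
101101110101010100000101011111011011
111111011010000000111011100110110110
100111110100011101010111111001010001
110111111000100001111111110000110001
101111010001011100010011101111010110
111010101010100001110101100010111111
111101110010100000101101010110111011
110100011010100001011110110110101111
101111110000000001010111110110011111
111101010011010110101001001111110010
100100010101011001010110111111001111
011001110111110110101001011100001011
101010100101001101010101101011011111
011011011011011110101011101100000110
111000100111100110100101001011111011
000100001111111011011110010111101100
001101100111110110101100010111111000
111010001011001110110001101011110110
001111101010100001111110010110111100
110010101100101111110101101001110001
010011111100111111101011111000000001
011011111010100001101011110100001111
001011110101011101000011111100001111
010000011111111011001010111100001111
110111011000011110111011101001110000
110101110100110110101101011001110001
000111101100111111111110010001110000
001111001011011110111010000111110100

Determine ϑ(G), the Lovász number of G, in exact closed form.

deg(220) = 21; N(220) = {274, 258, 509, 224, 577, 501, 228, 596, 405, 542, 279, 270, 816, 775, 138, 344, 192, 731, 541, 476, 155}.
N(799) = {274, 577, 426, 501, 228, 596, 405, 542, 700, 270, 357, 775, 620, 993, 344, 192, 731, 541, 814, 476, 155}, |N(799)| = 21.
Vertex 192 has 21 neighbors: 258, 439, 404, 509, 224, 426, 228, 405, 357, 816, 220, 775, 851, 620, 344, 731, 830, 724, 799, 541, 814.
deg(851) = 21; N(851) = {274, 258, 404, 509, 577, 426, 228, 596, 542, 700, 279, 270, 816, 775, 620, 138, 993, 192, 731, 814, 476}.
deg(v) = 21 for all v (|V|=36); Kneser-type, 2-subsets of [9].
The 3 distinct eigenvalues: [21.0, 1.0, -6.0].
λ_max=21, λ_min=-6; ϑ = −36·λ_min/(λ_max−λ_min) = 8.
= 8.0000… (decimal).

8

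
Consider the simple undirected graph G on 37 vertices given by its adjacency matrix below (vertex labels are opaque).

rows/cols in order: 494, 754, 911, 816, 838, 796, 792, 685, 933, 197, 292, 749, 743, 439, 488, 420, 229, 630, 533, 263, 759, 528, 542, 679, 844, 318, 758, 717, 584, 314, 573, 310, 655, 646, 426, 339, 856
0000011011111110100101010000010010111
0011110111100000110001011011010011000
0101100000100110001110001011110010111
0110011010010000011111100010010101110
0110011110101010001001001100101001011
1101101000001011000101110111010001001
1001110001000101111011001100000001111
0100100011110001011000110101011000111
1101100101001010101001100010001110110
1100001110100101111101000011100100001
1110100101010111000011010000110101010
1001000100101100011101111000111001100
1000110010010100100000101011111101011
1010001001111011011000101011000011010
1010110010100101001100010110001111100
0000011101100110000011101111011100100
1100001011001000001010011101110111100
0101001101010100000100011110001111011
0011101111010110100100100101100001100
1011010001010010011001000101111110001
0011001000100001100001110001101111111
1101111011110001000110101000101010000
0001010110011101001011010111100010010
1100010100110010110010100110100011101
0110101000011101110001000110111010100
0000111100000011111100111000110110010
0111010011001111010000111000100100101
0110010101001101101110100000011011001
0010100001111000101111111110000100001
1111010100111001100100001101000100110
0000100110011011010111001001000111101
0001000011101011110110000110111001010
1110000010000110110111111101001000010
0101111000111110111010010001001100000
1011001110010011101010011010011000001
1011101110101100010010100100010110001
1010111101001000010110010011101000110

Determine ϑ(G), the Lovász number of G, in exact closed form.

sqrt(37)

Vertex 758 has 18 neighbors: 754, 911, 816, 796, 933, 197, 743, 439, 488, 420, 630, 542, 679, 844, 584, 310, 426, 856.
deg(292) = 18; N(292) = {494, 754, 911, 838, 685, 197, 749, 439, 488, 420, 759, 528, 679, 584, 314, 310, 646, 339}.
Vertex 796 has 18 neighbors: 494, 754, 816, 838, 792, 743, 488, 420, 263, 528, 542, 679, 318, 758, 717, 314, 646, 856.
deg(816) = 18; N(816) = {754, 911, 796, 792, 933, 749, 630, 533, 263, 759, 528, 542, 758, 314, 310, 646, 426, 339}.
18-regular, N=37; SR(37,18,8,9) — a Paley graph.
Distinct eigenvalues (to 6 d.p.): [18.0, 2.541381, -3.541381].
With N=37: ϑ(G) = 37·(-(-sqrt(37)/2 - 1/2))/(18−(-sqrt(37)/2 - 1/2)) = sqrt(37).
Numerically 6.082763.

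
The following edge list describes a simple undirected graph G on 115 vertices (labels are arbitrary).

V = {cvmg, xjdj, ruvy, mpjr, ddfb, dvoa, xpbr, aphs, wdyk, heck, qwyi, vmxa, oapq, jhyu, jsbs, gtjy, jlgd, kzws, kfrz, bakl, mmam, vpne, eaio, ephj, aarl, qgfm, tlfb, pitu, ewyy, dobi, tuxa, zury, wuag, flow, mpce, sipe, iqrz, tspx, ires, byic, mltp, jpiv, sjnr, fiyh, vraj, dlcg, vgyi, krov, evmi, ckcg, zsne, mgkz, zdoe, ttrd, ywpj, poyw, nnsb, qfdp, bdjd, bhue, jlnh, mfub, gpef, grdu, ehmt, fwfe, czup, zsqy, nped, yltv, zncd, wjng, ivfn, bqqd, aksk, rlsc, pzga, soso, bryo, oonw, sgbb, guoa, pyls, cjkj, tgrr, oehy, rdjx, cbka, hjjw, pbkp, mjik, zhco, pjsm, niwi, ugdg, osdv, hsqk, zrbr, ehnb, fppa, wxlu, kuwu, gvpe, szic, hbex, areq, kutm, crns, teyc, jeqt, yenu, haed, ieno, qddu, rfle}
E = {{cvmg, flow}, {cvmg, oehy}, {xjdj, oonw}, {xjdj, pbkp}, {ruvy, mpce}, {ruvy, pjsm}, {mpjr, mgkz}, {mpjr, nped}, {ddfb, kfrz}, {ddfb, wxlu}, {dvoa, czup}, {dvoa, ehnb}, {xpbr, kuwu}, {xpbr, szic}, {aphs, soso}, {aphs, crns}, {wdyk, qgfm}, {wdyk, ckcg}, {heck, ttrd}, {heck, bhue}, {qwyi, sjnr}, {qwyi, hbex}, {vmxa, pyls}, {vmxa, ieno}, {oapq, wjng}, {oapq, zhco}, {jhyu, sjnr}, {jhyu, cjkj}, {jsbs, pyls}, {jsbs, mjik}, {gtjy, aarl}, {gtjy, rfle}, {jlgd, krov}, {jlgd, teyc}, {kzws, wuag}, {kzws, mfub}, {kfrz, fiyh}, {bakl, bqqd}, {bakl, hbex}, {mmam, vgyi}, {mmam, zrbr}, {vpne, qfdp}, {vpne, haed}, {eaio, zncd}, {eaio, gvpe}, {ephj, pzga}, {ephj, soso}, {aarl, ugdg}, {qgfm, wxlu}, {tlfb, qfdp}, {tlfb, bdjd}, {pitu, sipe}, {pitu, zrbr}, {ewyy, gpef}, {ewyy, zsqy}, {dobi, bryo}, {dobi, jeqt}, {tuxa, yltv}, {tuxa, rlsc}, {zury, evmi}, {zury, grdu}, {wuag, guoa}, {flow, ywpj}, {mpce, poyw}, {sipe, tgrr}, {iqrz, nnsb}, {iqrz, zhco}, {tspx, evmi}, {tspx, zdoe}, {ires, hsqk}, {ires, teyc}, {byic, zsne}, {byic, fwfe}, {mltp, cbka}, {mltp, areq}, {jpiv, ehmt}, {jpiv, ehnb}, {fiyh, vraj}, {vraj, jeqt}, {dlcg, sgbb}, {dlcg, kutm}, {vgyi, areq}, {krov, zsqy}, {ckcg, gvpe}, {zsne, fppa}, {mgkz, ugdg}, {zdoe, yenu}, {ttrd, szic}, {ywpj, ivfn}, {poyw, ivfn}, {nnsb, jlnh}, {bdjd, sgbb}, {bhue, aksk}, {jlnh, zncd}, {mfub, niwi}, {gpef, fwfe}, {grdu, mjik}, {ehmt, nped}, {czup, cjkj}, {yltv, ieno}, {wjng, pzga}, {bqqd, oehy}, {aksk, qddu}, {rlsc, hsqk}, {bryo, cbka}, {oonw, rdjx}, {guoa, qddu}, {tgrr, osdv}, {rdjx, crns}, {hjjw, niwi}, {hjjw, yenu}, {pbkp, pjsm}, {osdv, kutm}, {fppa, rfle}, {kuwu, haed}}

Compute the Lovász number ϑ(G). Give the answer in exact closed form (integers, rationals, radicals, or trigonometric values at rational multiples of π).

N(oonw) = {xjdj, rdjx}, |N(oonw)| = 2.
deg(bakl) = 2; N(bakl) = {bqqd, hbex}.
N(hbex) = {qwyi, bakl}, |N(hbex)| = 2.
deg(wdyk) = 2; N(wdyk) = {qgfm, ckcg}.
Regular of degree 2 on 115 vertices: a single 115-cycle (edge-transitive).
spec(A) ≈ [2.0, 1.997, 1.9881, 1.9732, 1.9524, 1.9258, 1.8935, 1.8555, 1.812, 1.763, 1.7088, 1.6495, 1.5853, 1.5164, 1.4429, 1.3651, 1.2832, 1.1976, 1.1083, 1.0157, 0.9201, 0.8218, 0.721, 0.618, 0.5132, 0.4069, 0.2994, 0.1909, 0.0819, -0.0273, -0.1365, -0.2452, -0.3533, -0.4602, -0.5658, -0.6698, -0.7717, -0.8713, -0.9683, -1.0624, -1.1534, -1.2409, -1.3247, -1.4045, -1.4802, -1.5514, -1.618, -1.6798, -1.7366, -1.7882, -1.8344, -1.8752, -1.9104, -1.9399, -1.9635, -1.9814, -1.9933, -1.9993] (distinct, 4 d.p.).
With N=115: ϑ(G) = 115·(-(-1)*2*cos(pi/115))/(2−(-2*cos(pi/115))) = 115*cos(pi/115)/(cos(pi/115) + 1).
ϑ(G) ≈ 57.4892708.
Sandwich: α(G)=57 ≤ ϑ(G)=115*cos(pi/115)/(cos(pi/115) + 1) ≤ χ(Ḡ)=58 (both strict).

115*cos(pi/115)/(cos(pi/115) + 1)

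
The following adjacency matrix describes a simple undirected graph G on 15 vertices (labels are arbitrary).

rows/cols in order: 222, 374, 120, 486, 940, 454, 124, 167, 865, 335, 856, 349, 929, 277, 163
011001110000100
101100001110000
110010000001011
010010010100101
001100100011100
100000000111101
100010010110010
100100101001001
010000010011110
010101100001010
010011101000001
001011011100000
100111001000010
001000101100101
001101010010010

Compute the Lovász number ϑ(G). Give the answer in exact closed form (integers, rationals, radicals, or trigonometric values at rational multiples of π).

5

deg(929) = 6; N(929) = {222, 486, 940, 454, 865, 277}.
Vertex 374 has 6 neighbors: 222, 120, 486, 865, 335, 856.
Vertex 124 has 6 neighbors: 222, 940, 167, 335, 856, 277.
deg(856) = 6; N(856) = {374, 940, 454, 124, 865, 163}.
15-vertex 6-regular graph: Kneser K(6,2) on C(6,2)=15 vertices.
Distinct eigenvalues (to 6 d.p.): [6.0, 1.0, -3.0].
λ_max=6, λ_min=-3; ϑ = −15·λ_min/(λ_max−λ_min) = 5.
= 5.000000… (decimal).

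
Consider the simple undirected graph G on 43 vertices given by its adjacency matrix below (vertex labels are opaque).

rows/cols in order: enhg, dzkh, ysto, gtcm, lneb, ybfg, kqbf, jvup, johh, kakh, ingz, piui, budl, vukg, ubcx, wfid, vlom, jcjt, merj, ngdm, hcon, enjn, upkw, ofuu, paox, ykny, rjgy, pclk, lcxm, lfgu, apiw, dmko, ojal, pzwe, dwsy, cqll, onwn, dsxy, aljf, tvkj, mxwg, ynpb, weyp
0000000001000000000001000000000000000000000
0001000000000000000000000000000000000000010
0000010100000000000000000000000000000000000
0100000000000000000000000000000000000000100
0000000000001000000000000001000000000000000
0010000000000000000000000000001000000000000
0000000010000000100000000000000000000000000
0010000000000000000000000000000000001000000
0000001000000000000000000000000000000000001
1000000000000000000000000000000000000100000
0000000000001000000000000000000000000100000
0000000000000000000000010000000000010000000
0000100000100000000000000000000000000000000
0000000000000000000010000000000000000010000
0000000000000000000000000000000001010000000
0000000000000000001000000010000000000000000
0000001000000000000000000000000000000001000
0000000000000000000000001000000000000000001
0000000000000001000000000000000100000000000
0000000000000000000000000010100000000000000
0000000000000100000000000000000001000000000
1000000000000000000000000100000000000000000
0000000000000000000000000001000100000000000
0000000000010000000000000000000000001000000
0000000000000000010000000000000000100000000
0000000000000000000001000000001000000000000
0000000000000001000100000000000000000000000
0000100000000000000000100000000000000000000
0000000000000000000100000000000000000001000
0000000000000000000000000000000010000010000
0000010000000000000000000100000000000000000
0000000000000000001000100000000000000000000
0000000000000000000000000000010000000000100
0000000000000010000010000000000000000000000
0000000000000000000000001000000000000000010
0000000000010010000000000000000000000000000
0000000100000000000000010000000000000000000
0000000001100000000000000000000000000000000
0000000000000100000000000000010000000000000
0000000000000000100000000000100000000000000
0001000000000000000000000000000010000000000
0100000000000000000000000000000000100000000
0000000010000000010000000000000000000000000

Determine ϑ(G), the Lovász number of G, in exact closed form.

deg(budl) = 2; N(budl) = {lneb, ingz}.
N(kakh) = {enhg, dsxy}, |N(kakh)| = 2.
deg(enhg) = 2; N(enhg) = {kakh, enjn}.
Vertex dwsy has 2 neighbors: paox, ynpb.
deg(v) = 2 for all v (|V|=43); a single 43-cycle (edge-transitive).
spec(A) ≈ [2.0, 1.978687, 1.915201, 1.810896, 1.667996, 1.489544, 1.279346, 1.041881, 0.782209, 0.505867, 0.218742, -0.073044, -0.363274, -0.645761, -0.914485, -1.163718, -1.388148, -1.582993, -1.744099, -1.868032, -1.952152, -1.994665] (distinct, 6 d.p.).
ϑ = −N·λ_min/(λ_max−λ_min) = −43·(-2*cos(pi/43))/(2−(-2*cos(pi/43))) = 43*cos(pi/43)/(cos(pi/43) + 1).
= 21.4713… (decimal).
21 ≤ 43*cos(pi/43)/(cos(pi/43) + 1) ≤ 22: both strict.

43*cos(pi/43)/(cos(pi/43) + 1)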